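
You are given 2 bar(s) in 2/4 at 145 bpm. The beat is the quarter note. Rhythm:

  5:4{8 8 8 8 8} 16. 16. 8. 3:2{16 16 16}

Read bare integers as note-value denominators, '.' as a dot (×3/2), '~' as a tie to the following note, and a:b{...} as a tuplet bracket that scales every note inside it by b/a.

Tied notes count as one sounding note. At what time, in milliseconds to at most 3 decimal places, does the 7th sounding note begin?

1. 0.0ms @ 0 + 165.517ms (2/5)
2. 165.517ms @ 2/5 + 165.517ms (2/5)
3. 331.034ms @ 4/5 + 165.517ms (2/5)
4. 496.552ms @ 6/5 + 165.517ms (2/5)
5. 662.069ms @ 8/5 + 165.517ms (2/5)
6. 827.586ms @ 2 + 155.172ms (3/8)
7. 982.759ms @ 19/8 + 155.172ms (3/8)
8. 1137.931ms @ 11/4 + 310.345ms (3/4)
9. 1448.276ms @ 7/2 + 68.966ms (1/6)
10. 1517.241ms @ 11/3 + 68.966ms (1/6)
11. 1586.207ms @ 23/6 + 68.966ms (1/6)

note 7 onset = 19/8b = 982.759ms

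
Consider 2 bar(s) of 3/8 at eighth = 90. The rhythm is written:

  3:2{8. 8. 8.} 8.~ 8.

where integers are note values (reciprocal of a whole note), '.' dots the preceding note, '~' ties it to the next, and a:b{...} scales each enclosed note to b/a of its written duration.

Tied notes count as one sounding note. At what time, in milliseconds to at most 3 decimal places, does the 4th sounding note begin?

note 4 onset = 3b = 2000.0ms

1. 0.0ms @ 0 + 666.667ms (1)
2. 666.667ms @ 1 + 666.667ms (1)
3. 1333.333ms @ 2 + 666.667ms (1)
4. 2000.0ms @ 3 + 2000.0ms (3)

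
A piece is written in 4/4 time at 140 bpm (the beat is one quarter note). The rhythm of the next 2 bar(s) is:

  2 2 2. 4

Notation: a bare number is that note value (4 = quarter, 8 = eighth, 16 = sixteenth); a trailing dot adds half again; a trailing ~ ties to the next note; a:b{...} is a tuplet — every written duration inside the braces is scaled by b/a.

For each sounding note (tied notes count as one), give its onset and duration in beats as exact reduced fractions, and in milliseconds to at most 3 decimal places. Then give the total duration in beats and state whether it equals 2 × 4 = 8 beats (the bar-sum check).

1) 0.0ms=0b +857.143ms=2b
2) 857.143ms=2b +857.143ms=2b
3) 1714.286ms=4b +1285.714ms=3b
4) 3000.0ms=7b +428.571ms=1b
Σ=8b of 8 (140bpm 4/4) — PASS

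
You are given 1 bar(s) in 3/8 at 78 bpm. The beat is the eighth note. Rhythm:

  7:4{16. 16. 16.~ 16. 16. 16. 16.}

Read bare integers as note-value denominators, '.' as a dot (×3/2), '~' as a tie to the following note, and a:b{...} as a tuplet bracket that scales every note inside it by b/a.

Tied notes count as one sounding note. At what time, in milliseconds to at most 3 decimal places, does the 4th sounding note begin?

1. 0.0ms @ 0 + 329.67ms (3/7)
2. 329.67ms @ 3/7 + 329.67ms (3/7)
3. 659.341ms @ 6/7 + 659.341ms (6/7)
4. 1318.681ms @ 12/7 + 329.67ms (3/7)
5. 1648.352ms @ 15/7 + 329.67ms (3/7)
6. 1978.022ms @ 18/7 + 329.67ms (3/7)

note 4 onset = 12/7b = 1318.681ms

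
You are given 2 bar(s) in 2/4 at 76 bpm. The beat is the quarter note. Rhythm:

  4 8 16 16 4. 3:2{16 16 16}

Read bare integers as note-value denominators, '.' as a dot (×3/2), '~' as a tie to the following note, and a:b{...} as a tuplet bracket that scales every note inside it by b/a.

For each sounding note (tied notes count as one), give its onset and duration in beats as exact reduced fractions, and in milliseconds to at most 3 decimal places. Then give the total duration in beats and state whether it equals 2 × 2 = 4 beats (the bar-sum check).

1) 0.0ms=0b +789.474ms=1b
2) 789.474ms=1b +394.737ms=1/2b
3) 1184.211ms=3/2b +197.368ms=1/4b
4) 1381.579ms=7/4b +197.368ms=1/4b
5) 1578.947ms=2b +1184.211ms=3/2b
6) 2763.158ms=7/2b +131.579ms=1/6b
7) 2894.737ms=11/3b +131.579ms=1/6b
8) 3026.316ms=23/6b +131.579ms=1/6b
Σ=4b of 4 (76bpm 2/4) — PASS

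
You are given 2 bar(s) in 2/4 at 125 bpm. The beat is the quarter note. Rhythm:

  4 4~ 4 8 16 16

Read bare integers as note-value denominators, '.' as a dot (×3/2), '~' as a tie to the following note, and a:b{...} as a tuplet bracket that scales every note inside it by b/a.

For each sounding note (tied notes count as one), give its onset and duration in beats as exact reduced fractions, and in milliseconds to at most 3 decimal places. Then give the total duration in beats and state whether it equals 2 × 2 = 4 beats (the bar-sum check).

1) 0.0ms=0b +480.0ms=1b
2) 480.0ms=1b +960.0ms=2b
3) 1440.0ms=3b +240.0ms=1/2b
4) 1680.0ms=7/2b +120.0ms=1/4b
5) 1800.0ms=15/4b +120.0ms=1/4b
Σ=4b of 4 (125bpm 2/4) — PASS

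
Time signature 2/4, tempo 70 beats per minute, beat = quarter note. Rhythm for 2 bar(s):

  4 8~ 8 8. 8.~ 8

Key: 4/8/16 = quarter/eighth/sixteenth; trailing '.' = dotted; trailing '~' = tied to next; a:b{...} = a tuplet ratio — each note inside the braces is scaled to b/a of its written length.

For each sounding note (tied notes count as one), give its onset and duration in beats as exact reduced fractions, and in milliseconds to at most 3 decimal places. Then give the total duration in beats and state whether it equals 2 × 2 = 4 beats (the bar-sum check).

1) 0.0ms=0b +857.143ms=1b
2) 857.143ms=1b +857.143ms=1b
3) 1714.286ms=2b +642.857ms=3/4b
4) 2357.143ms=11/4b +1071.429ms=5/4b
Σ=4b of 4 (70bpm 2/4) — PASS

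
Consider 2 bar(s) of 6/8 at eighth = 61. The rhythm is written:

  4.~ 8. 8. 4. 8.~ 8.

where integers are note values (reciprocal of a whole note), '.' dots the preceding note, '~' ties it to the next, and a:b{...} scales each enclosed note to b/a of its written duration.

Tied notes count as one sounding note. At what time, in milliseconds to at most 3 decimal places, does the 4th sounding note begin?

1. 0.0ms @ 0 + 4426.23ms (9/2)
2. 4426.23ms @ 9/2 + 1475.41ms (3/2)
3. 5901.639ms @ 6 + 2950.82ms (3)
4. 8852.459ms @ 9 + 2950.82ms (3)

note 4 onset = 9b = 8852.459ms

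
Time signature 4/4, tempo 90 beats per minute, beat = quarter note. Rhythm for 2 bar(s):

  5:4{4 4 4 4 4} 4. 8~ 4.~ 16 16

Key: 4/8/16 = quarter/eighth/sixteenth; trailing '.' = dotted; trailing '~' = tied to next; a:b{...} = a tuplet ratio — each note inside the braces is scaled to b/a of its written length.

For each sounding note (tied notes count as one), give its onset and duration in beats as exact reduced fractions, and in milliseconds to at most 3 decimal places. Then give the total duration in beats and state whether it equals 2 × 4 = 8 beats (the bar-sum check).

1) 0.0ms=0b +533.333ms=4/5b
2) 533.333ms=4/5b +533.333ms=4/5b
3) 1066.667ms=8/5b +533.333ms=4/5b
4) 1600.0ms=12/5b +533.333ms=4/5b
5) 2133.333ms=16/5b +533.333ms=4/5b
6) 2666.667ms=4b +1000.0ms=3/2b
7) 3666.667ms=11/2b +1500.0ms=9/4b
8) 5166.667ms=31/4b +166.667ms=1/4b
Σ=8b of 8 (90bpm 4/4) — PASS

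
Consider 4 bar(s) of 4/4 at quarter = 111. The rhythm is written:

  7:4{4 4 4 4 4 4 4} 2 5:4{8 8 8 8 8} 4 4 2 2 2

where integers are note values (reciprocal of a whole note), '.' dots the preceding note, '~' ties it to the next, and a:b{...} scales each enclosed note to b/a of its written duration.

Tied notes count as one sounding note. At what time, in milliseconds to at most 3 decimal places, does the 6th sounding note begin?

1. 0.0ms @ 0 + 308.88ms (4/7)
2. 308.88ms @ 4/7 + 308.88ms (4/7)
3. 617.761ms @ 8/7 + 308.88ms (4/7)
4. 926.641ms @ 12/7 + 308.88ms (4/7)
5. 1235.521ms @ 16/7 + 308.88ms (4/7)
6. 1544.402ms @ 20/7 + 308.88ms (4/7)
7. 1853.282ms @ 24/7 + 308.88ms (4/7)
8. 2162.162ms @ 4 + 1081.081ms (2)
9. 3243.243ms @ 6 + 216.216ms (2/5)
10. 3459.459ms @ 32/5 + 216.216ms (2/5)
11. 3675.676ms @ 34/5 + 216.216ms (2/5)
12. 3891.892ms @ 36/5 + 216.216ms (2/5)
13. 4108.108ms @ 38/5 + 216.216ms (2/5)
14. 4324.324ms @ 8 + 540.541ms (1)
15. 4864.865ms @ 9 + 540.541ms (1)
16. 5405.405ms @ 10 + 1081.081ms (2)
17. 6486.486ms @ 12 + 1081.081ms (2)
18. 7567.568ms @ 14 + 1081.081ms (2)

note 6 onset = 20/7b = 1544.402ms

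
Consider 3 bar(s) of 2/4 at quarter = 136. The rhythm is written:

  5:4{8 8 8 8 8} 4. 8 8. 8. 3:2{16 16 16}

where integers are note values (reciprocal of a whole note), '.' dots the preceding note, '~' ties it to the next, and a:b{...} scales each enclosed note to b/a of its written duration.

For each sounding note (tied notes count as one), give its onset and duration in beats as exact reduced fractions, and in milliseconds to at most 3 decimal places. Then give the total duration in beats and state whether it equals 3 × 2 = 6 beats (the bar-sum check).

1) 0.0ms=0b +176.471ms=2/5b
2) 176.471ms=2/5b +176.471ms=2/5b
3) 352.941ms=4/5b +176.471ms=2/5b
4) 529.412ms=6/5b +176.471ms=2/5b
5) 705.882ms=8/5b +176.471ms=2/5b
6) 882.353ms=2b +661.765ms=3/2b
7) 1544.118ms=7/2b +220.588ms=1/2b
8) 1764.706ms=4b +330.882ms=3/4b
9) 2095.588ms=19/4b +330.882ms=3/4b
10) 2426.471ms=11/2b +73.529ms=1/6b
11) 2500.0ms=17/3b +73.529ms=1/6b
12) 2573.529ms=35/6b +73.529ms=1/6b
Σ=6b of 6 (136bpm 2/4) — PASS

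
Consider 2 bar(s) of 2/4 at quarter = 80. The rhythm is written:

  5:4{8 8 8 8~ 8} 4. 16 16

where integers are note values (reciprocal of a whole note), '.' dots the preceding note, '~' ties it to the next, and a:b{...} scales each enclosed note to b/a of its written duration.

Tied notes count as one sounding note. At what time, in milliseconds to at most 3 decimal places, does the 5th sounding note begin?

note 5 onset = 2b = 1500.0ms

1. 0.0ms @ 0 + 300.0ms (2/5)
2. 300.0ms @ 2/5 + 300.0ms (2/5)
3. 600.0ms @ 4/5 + 300.0ms (2/5)
4. 900.0ms @ 6/5 + 600.0ms (4/5)
5. 1500.0ms @ 2 + 1125.0ms (3/2)
6. 2625.0ms @ 7/2 + 187.5ms (1/4)
7. 2812.5ms @ 15/4 + 187.5ms (1/4)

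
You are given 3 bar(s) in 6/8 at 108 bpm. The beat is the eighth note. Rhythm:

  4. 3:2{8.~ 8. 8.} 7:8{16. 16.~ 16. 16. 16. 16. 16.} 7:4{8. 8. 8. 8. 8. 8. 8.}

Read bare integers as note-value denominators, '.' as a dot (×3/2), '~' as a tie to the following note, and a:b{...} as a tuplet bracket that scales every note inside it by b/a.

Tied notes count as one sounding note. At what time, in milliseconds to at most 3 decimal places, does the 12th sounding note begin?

1. 0.0ms @ 0 + 1666.667ms (3)
2. 1666.667ms @ 3 + 1111.111ms (2)
3. 2777.778ms @ 5 + 555.556ms (1)
4. 3333.333ms @ 6 + 476.19ms (6/7)
5. 3809.524ms @ 48/7 + 952.381ms (12/7)
6. 4761.905ms @ 60/7 + 476.19ms (6/7)
7. 5238.095ms @ 66/7 + 476.19ms (6/7)
8. 5714.286ms @ 72/7 + 476.19ms (6/7)
9. 6190.476ms @ 78/7 + 476.19ms (6/7)
10. 6666.667ms @ 12 + 476.19ms (6/7)
11. 7142.857ms @ 90/7 + 476.19ms (6/7)
12. 7619.048ms @ 96/7 + 476.19ms (6/7)
13. 8095.238ms @ 102/7 + 476.19ms (6/7)
14. 8571.429ms @ 108/7 + 476.19ms (6/7)
15. 9047.619ms @ 114/7 + 476.19ms (6/7)
16. 9523.81ms @ 120/7 + 476.19ms (6/7)

note 12 onset = 96/7b = 7619.048ms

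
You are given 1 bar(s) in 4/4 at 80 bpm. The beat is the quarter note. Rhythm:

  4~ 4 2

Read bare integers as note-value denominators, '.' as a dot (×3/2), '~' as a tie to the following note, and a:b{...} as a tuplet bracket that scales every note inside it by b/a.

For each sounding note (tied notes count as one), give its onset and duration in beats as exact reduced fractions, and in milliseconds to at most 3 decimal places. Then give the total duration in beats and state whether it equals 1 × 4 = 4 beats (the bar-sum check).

1) 0.0ms=0b +1500.0ms=2b
2) 1500.0ms=2b +1500.0ms=2b
Σ=4b of 4 (80bpm 4/4) — PASS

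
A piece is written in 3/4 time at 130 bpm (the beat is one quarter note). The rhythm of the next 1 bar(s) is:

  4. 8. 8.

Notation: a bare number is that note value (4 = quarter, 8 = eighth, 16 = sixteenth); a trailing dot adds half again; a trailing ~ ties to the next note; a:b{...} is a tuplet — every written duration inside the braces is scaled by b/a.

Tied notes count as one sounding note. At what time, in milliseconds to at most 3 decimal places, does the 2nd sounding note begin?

1. 0.0ms @ 0 + 692.308ms (3/2)
2. 692.308ms @ 3/2 + 346.154ms (3/4)
3. 1038.462ms @ 9/4 + 346.154ms (3/4)

note 2 onset = 3/2b = 692.308ms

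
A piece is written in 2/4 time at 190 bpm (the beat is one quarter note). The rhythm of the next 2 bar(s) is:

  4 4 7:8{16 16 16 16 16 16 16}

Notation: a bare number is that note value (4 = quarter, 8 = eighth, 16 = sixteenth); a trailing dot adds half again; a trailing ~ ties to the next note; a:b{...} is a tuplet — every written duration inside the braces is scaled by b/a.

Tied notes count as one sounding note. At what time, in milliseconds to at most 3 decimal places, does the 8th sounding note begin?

note 8 onset = 24/7b = 1082.707ms

1. 0.0ms @ 0 + 315.789ms (1)
2. 315.789ms @ 1 + 315.789ms (1)
3. 631.579ms @ 2 + 90.226ms (2/7)
4. 721.805ms @ 16/7 + 90.226ms (2/7)
5. 812.03ms @ 18/7 + 90.226ms (2/7)
6. 902.256ms @ 20/7 + 90.226ms (2/7)
7. 992.481ms @ 22/7 + 90.226ms (2/7)
8. 1082.707ms @ 24/7 + 90.226ms (2/7)
9. 1172.932ms @ 26/7 + 90.226ms (2/7)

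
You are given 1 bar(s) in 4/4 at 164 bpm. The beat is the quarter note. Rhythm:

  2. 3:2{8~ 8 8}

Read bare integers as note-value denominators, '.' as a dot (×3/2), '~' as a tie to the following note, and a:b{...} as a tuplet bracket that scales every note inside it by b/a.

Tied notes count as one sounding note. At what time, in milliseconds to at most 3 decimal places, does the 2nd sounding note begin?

1. 0.0ms @ 0 + 1097.561ms (3)
2. 1097.561ms @ 3 + 243.902ms (2/3)
3. 1341.463ms @ 11/3 + 121.951ms (1/3)

note 2 onset = 3b = 1097.561ms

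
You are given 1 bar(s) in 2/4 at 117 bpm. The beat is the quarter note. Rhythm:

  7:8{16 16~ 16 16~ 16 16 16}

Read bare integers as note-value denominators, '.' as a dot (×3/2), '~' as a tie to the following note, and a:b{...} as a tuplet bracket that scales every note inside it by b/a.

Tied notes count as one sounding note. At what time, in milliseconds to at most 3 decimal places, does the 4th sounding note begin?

1. 0.0ms @ 0 + 146.52ms (2/7)
2. 146.52ms @ 2/7 + 293.04ms (4/7)
3. 439.56ms @ 6/7 + 293.04ms (4/7)
4. 732.601ms @ 10/7 + 146.52ms (2/7)
5. 879.121ms @ 12/7 + 146.52ms (2/7)

note 4 onset = 10/7b = 732.601ms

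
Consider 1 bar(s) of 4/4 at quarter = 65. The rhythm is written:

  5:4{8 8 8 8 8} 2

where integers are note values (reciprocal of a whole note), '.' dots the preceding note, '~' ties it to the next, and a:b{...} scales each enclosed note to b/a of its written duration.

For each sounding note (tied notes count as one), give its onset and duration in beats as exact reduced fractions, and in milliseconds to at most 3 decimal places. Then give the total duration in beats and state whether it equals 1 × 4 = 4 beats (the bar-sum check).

1) 0.0ms=0b +369.231ms=2/5b
2) 369.231ms=2/5b +369.231ms=2/5b
3) 738.462ms=4/5b +369.231ms=2/5b
4) 1107.692ms=6/5b +369.231ms=2/5b
5) 1476.923ms=8/5b +369.231ms=2/5b
6) 1846.154ms=2b +1846.154ms=2b
Σ=4b of 4 (65bpm 4/4) — PASS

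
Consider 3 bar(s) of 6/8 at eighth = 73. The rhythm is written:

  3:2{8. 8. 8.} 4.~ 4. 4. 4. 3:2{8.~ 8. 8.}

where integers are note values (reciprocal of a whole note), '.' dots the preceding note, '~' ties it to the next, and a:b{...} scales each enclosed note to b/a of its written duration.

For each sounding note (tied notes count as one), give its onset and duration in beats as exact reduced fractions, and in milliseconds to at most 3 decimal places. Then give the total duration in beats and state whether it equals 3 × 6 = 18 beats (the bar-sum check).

1) 0.0ms=0b +821.918ms=1b
2) 821.918ms=1b +821.918ms=1b
3) 1643.836ms=2b +821.918ms=1b
4) 2465.753ms=3b +4931.507ms=6b
5) 7397.26ms=9b +2465.753ms=3b
6) 9863.014ms=12b +2465.753ms=3b
7) 12328.767ms=15b +1643.836ms=2b
8) 13972.603ms=17b +821.918ms=1b
Σ=18b of 18 (73bpm 6/8) — PASS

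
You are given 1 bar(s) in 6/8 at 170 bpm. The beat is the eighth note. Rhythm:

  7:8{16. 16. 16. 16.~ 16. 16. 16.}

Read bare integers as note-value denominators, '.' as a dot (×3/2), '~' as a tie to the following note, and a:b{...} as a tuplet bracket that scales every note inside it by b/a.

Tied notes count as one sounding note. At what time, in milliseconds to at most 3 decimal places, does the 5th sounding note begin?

1. 0.0ms @ 0 + 302.521ms (6/7)
2. 302.521ms @ 6/7 + 302.521ms (6/7)
3. 605.042ms @ 12/7 + 302.521ms (6/7)
4. 907.563ms @ 18/7 + 605.042ms (12/7)
5. 1512.605ms @ 30/7 + 302.521ms (6/7)
6. 1815.126ms @ 36/7 + 302.521ms (6/7)

note 5 onset = 30/7b = 1512.605ms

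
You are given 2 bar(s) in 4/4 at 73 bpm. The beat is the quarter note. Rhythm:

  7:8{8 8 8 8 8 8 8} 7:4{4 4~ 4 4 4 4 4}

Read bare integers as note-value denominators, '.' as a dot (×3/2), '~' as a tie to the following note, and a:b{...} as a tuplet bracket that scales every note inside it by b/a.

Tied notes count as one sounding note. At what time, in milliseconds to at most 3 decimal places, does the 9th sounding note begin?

note 9 onset = 32/7b = 3757.339ms

1. 0.0ms @ 0 + 469.667ms (4/7)
2. 469.667ms @ 4/7 + 469.667ms (4/7)
3. 939.335ms @ 8/7 + 469.667ms (4/7)
4. 1409.002ms @ 12/7 + 469.667ms (4/7)
5. 1878.669ms @ 16/7 + 469.667ms (4/7)
6. 2348.337ms @ 20/7 + 469.667ms (4/7)
7. 2818.004ms @ 24/7 + 469.667ms (4/7)
8. 3287.671ms @ 4 + 469.667ms (4/7)
9. 3757.339ms @ 32/7 + 939.335ms (8/7)
10. 4696.673ms @ 40/7 + 469.667ms (4/7)
11. 5166.341ms @ 44/7 + 469.667ms (4/7)
12. 5636.008ms @ 48/7 + 469.667ms (4/7)
13. 6105.675ms @ 52/7 + 469.667ms (4/7)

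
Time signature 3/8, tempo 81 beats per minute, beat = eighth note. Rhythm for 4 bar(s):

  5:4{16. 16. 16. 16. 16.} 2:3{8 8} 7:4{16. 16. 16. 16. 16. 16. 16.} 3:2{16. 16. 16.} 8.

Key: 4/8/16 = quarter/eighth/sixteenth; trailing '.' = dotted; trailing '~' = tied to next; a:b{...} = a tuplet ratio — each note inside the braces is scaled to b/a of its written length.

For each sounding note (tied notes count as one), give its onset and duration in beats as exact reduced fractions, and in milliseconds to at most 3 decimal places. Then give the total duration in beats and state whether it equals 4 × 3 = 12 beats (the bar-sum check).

1) 0.0ms=0b +444.444ms=3/5b
2) 444.444ms=3/5b +444.444ms=3/5b
3) 888.889ms=6/5b +444.444ms=3/5b
4) 1333.333ms=9/5b +444.444ms=3/5b
5) 1777.778ms=12/5b +444.444ms=3/5b
6) 2222.222ms=3b +1111.111ms=3/2b
7) 3333.333ms=9/2b +1111.111ms=3/2b
8) 4444.444ms=6b +317.46ms=3/7b
9) 4761.905ms=45/7b +317.46ms=3/7b
10) 5079.365ms=48/7b +317.46ms=3/7b
11) 5396.825ms=51/7b +317.46ms=3/7b
12) 5714.286ms=54/7b +317.46ms=3/7b
13) 6031.746ms=57/7b +317.46ms=3/7b
14) 6349.206ms=60/7b +317.46ms=3/7b
15) 6666.667ms=9b +370.37ms=1/2b
16) 7037.037ms=19/2b +370.37ms=1/2b
17) 7407.407ms=10b +370.37ms=1/2b
18) 7777.778ms=21/2b +1111.111ms=3/2b
Σ=12b of 12 (81bpm 3/8) — PASS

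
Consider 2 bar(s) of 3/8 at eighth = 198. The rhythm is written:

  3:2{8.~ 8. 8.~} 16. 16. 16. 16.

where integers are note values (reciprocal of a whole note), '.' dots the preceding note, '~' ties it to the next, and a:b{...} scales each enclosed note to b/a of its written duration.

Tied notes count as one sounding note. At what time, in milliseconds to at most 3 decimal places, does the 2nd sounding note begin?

note 2 onset = 2b = 606.061ms

1. 0.0ms @ 0 + 606.061ms (2)
2. 606.061ms @ 2 + 530.303ms (7/4)
3. 1136.364ms @ 15/4 + 227.273ms (3/4)
4. 1363.636ms @ 9/2 + 227.273ms (3/4)
5. 1590.909ms @ 21/4 + 227.273ms (3/4)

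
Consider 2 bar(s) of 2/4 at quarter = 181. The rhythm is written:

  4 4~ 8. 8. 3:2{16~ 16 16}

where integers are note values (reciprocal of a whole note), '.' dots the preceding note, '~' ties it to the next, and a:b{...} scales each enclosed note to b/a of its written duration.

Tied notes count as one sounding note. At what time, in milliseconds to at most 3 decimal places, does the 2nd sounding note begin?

note 2 onset = 1b = 331.492ms

1. 0.0ms @ 0 + 331.492ms (1)
2. 331.492ms @ 1 + 580.11ms (7/4)
3. 911.602ms @ 11/4 + 248.619ms (3/4)
4. 1160.221ms @ 7/2 + 110.497ms (1/3)
5. 1270.718ms @ 23/6 + 55.249ms (1/6)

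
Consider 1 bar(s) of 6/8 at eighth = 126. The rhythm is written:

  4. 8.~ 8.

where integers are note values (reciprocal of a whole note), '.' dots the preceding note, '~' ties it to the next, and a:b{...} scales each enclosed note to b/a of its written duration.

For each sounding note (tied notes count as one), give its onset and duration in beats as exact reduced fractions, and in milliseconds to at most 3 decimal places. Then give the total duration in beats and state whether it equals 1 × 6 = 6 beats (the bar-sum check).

1) 0.0ms=0b +1428.571ms=3b
2) 1428.571ms=3b +1428.571ms=3b
Σ=6b of 6 (126bpm 6/8) — PASS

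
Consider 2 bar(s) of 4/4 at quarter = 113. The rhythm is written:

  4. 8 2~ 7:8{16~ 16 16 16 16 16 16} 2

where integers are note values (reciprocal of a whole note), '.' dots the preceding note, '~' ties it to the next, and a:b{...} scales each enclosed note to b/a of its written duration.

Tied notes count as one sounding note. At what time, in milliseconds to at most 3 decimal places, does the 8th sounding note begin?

1. 0.0ms @ 0 + 796.46ms (3/2)
2. 796.46ms @ 3/2 + 265.487ms (1/2)
3. 1061.947ms @ 2 + 1365.36ms (18/7)
4. 2427.307ms @ 32/7 + 151.707ms (2/7)
5. 2579.014ms @ 34/7 + 151.707ms (2/7)
6. 2730.721ms @ 36/7 + 151.707ms (2/7)
7. 2882.427ms @ 38/7 + 151.707ms (2/7)
8. 3034.134ms @ 40/7 + 151.707ms (2/7)
9. 3185.841ms @ 6 + 1061.947ms (2)

note 8 onset = 40/7b = 3034.134ms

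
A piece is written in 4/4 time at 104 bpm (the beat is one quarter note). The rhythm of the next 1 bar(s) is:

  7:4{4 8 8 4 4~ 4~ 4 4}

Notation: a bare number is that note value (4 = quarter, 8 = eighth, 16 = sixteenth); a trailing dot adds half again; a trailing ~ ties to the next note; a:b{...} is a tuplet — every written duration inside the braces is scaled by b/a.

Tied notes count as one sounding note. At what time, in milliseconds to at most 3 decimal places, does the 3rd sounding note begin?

note 3 onset = 6/7b = 494.505ms

1. 0.0ms @ 0 + 329.67ms (4/7)
2. 329.67ms @ 4/7 + 164.835ms (2/7)
3. 494.505ms @ 6/7 + 164.835ms (2/7)
4. 659.341ms @ 8/7 + 329.67ms (4/7)
5. 989.011ms @ 12/7 + 989.011ms (12/7)
6. 1978.022ms @ 24/7 + 329.67ms (4/7)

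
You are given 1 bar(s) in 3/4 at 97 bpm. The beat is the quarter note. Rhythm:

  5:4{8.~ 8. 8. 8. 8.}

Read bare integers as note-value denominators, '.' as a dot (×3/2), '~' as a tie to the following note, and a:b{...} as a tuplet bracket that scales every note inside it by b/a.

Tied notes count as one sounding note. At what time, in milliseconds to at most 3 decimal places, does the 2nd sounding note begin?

1. 0.0ms @ 0 + 742.268ms (6/5)
2. 742.268ms @ 6/5 + 371.134ms (3/5)
3. 1113.402ms @ 9/5 + 371.134ms (3/5)
4. 1484.536ms @ 12/5 + 371.134ms (3/5)

note 2 onset = 6/5b = 742.268ms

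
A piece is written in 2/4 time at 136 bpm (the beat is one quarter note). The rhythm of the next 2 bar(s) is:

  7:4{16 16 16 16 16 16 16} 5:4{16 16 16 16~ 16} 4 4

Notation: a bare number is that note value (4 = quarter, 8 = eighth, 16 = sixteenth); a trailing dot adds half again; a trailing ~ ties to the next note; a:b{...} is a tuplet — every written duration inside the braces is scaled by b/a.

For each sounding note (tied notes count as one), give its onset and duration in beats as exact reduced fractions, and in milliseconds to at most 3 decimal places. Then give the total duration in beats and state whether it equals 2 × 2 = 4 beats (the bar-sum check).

1) 0.0ms=0b +63.025ms=1/7b
2) 63.025ms=1/7b +63.025ms=1/7b
3) 126.05ms=2/7b +63.025ms=1/7b
4) 189.076ms=3/7b +63.025ms=1/7b
5) 252.101ms=4/7b +63.025ms=1/7b
6) 315.126ms=5/7b +63.025ms=1/7b
7) 378.151ms=6/7b +63.025ms=1/7b
8) 441.176ms=1b +88.235ms=1/5b
9) 529.412ms=6/5b +88.235ms=1/5b
10) 617.647ms=7/5b +88.235ms=1/5b
11) 705.882ms=8/5b +176.471ms=2/5b
12) 882.353ms=2b +441.176ms=1b
13) 1323.529ms=3b +441.176ms=1b
Σ=4b of 4 (136bpm 2/4) — PASS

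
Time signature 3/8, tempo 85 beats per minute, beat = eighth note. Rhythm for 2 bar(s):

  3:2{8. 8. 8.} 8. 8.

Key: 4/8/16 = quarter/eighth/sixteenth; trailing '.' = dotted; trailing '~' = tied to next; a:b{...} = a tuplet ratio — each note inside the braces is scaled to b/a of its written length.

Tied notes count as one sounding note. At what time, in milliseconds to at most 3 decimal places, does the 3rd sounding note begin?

note 3 onset = 2b = 1411.765ms

1. 0.0ms @ 0 + 705.882ms (1)
2. 705.882ms @ 1 + 705.882ms (1)
3. 1411.765ms @ 2 + 705.882ms (1)
4. 2117.647ms @ 3 + 1058.824ms (3/2)
5. 3176.471ms @ 9/2 + 1058.824ms (3/2)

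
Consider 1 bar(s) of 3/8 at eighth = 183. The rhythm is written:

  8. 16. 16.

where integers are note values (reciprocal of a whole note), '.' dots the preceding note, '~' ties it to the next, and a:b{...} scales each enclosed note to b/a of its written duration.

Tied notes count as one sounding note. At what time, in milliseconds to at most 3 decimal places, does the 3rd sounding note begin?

1. 0.0ms @ 0 + 491.803ms (3/2)
2. 491.803ms @ 3/2 + 245.902ms (3/4)
3. 737.705ms @ 9/4 + 245.902ms (3/4)

note 3 onset = 9/4b = 737.705ms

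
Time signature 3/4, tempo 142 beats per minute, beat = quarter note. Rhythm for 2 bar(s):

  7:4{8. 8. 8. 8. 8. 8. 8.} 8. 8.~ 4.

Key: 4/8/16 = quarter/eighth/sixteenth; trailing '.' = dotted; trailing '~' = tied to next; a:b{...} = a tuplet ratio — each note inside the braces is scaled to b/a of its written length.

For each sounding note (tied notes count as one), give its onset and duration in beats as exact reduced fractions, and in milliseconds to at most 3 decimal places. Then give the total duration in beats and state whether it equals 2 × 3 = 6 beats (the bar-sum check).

1) 0.0ms=0b +181.087ms=3/7b
2) 181.087ms=3/7b +181.087ms=3/7b
3) 362.173ms=6/7b +181.087ms=3/7b
4) 543.26ms=9/7b +181.087ms=3/7b
5) 724.346ms=12/7b +181.087ms=3/7b
6) 905.433ms=15/7b +181.087ms=3/7b
7) 1086.519ms=18/7b +181.087ms=3/7b
8) 1267.606ms=3b +316.901ms=3/4b
9) 1584.507ms=15/4b +950.704ms=9/4b
Σ=6b of 6 (142bpm 3/4) — PASS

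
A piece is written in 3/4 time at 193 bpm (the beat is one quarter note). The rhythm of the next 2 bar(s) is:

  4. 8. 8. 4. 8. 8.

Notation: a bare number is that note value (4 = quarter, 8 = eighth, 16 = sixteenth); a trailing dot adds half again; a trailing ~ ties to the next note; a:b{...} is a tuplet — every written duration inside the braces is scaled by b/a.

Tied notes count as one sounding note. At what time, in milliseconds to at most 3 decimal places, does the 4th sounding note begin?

note 4 onset = 3b = 932.642ms

1. 0.0ms @ 0 + 466.321ms (3/2)
2. 466.321ms @ 3/2 + 233.161ms (3/4)
3. 699.482ms @ 9/4 + 233.161ms (3/4)
4. 932.642ms @ 3 + 466.321ms (3/2)
5. 1398.964ms @ 9/2 + 233.161ms (3/4)
6. 1632.124ms @ 21/4 + 233.161ms (3/4)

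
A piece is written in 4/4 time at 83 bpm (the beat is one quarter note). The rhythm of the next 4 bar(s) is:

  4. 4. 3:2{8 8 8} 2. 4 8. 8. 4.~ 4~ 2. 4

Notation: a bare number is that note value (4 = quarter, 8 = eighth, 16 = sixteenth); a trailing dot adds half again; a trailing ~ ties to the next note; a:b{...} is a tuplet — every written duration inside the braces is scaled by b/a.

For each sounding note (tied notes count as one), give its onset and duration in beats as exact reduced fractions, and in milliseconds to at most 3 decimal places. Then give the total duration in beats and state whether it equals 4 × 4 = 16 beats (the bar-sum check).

1) 0.0ms=0b +1084.337ms=3/2b
2) 1084.337ms=3/2b +1084.337ms=3/2b
3) 2168.675ms=3b +240.964ms=1/3b
4) 2409.639ms=10/3b +240.964ms=1/3b
5) 2650.602ms=11/3b +240.964ms=1/3b
6) 2891.566ms=4b +2168.675ms=3b
7) 5060.241ms=7b +722.892ms=1b
8) 5783.133ms=8b +542.169ms=3/4b
9) 6325.301ms=35/4b +542.169ms=3/4b
10) 6867.47ms=19/2b +3975.904ms=11/2b
11) 10843.373ms=15b +722.892ms=1b
Σ=16b of 16 (83bpm 4/4) — PASS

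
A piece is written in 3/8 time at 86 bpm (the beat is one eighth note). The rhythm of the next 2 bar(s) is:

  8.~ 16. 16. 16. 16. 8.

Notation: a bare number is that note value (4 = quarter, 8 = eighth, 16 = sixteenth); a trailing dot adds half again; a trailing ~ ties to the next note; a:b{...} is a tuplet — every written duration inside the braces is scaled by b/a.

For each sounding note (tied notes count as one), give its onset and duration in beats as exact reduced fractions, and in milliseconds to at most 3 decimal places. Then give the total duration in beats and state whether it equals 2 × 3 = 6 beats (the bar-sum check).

1) 0.0ms=0b +1569.767ms=9/4b
2) 1569.767ms=9/4b +523.256ms=3/4b
3) 2093.023ms=3b +523.256ms=3/4b
4) 2616.279ms=15/4b +523.256ms=3/4b
5) 3139.535ms=9/2b +1046.512ms=3/2b
Σ=6b of 6 (86bpm 3/8) — PASS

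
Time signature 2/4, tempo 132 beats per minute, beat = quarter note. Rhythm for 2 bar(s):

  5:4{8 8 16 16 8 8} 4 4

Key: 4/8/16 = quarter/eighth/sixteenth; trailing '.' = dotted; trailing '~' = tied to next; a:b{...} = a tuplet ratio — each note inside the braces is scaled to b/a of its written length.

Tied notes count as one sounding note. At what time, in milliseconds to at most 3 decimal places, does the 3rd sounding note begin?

1. 0.0ms @ 0 + 181.818ms (2/5)
2. 181.818ms @ 2/5 + 181.818ms (2/5)
3. 363.636ms @ 4/5 + 90.909ms (1/5)
4. 454.545ms @ 1 + 90.909ms (1/5)
5. 545.455ms @ 6/5 + 181.818ms (2/5)
6. 727.273ms @ 8/5 + 181.818ms (2/5)
7. 909.091ms @ 2 + 454.545ms (1)
8. 1363.636ms @ 3 + 454.545ms (1)

note 3 onset = 4/5b = 363.636ms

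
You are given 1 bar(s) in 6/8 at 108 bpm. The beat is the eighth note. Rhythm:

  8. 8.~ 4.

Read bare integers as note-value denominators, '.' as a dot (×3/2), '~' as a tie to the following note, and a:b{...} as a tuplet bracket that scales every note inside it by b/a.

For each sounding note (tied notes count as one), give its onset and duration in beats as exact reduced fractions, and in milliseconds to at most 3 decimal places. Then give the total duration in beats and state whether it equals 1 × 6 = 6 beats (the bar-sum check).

1) 0.0ms=0b +833.333ms=3/2b
2) 833.333ms=3/2b +2500.0ms=9/2b
Σ=6b of 6 (108bpm 6/8) — PASS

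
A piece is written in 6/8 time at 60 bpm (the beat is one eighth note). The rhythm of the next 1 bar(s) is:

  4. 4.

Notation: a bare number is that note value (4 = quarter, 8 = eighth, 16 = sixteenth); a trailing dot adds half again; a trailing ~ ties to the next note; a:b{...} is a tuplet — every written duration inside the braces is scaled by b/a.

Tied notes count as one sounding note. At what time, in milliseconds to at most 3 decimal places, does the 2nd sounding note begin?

note 2 onset = 3b = 3000.0ms

1. 0.0ms @ 0 + 3000.0ms (3)
2. 3000.0ms @ 3 + 3000.0ms (3)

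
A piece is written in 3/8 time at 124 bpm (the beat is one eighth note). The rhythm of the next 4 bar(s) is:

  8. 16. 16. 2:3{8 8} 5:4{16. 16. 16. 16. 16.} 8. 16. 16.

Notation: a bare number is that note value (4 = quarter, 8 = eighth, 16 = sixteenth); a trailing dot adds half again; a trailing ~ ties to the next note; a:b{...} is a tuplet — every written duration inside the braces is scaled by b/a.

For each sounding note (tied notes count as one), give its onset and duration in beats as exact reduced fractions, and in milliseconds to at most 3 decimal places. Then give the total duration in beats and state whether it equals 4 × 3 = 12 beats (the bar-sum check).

1) 0.0ms=0b +725.806ms=3/2b
2) 725.806ms=3/2b +362.903ms=3/4b
3) 1088.71ms=9/4b +362.903ms=3/4b
4) 1451.613ms=3b +725.806ms=3/2b
5) 2177.419ms=9/2b +725.806ms=3/2b
6) 2903.226ms=6b +290.323ms=3/5b
7) 3193.548ms=33/5b +290.323ms=3/5b
8) 3483.871ms=36/5b +290.323ms=3/5b
9) 3774.194ms=39/5b +290.323ms=3/5b
10) 4064.516ms=42/5b +290.323ms=3/5b
11) 4354.839ms=9b +725.806ms=3/2b
12) 5080.645ms=21/2b +362.903ms=3/4b
13) 5443.548ms=45/4b +362.903ms=3/4b
Σ=12b of 12 (124bpm 3/8) — PASS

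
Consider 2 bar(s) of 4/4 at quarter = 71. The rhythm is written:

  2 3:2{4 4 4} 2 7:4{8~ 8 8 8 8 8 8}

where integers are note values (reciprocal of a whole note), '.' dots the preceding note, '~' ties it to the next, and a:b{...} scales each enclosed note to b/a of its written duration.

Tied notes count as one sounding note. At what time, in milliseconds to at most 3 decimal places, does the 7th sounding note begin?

note 7 onset = 46/7b = 5553.32ms

1. 0.0ms @ 0 + 1690.141ms (2)
2. 1690.141ms @ 2 + 563.38ms (2/3)
3. 2253.521ms @ 8/3 + 563.38ms (2/3)
4. 2816.901ms @ 10/3 + 563.38ms (2/3)
5. 3380.282ms @ 4 + 1690.141ms (2)
6. 5070.423ms @ 6 + 482.897ms (4/7)
7. 5553.32ms @ 46/7 + 241.449ms (2/7)
8. 5794.769ms @ 48/7 + 241.449ms (2/7)
9. 6036.217ms @ 50/7 + 241.449ms (2/7)
10. 6277.666ms @ 52/7 + 241.449ms (2/7)
11. 6519.115ms @ 54/7 + 241.449ms (2/7)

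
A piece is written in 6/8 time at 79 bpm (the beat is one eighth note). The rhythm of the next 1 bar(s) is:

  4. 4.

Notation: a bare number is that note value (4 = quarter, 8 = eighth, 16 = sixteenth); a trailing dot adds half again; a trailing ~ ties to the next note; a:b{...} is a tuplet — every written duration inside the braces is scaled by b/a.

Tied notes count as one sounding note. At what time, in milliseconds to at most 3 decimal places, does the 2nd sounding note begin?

note 2 onset = 3b = 2278.481ms

1. 0.0ms @ 0 + 2278.481ms (3)
2. 2278.481ms @ 3 + 2278.481ms (3)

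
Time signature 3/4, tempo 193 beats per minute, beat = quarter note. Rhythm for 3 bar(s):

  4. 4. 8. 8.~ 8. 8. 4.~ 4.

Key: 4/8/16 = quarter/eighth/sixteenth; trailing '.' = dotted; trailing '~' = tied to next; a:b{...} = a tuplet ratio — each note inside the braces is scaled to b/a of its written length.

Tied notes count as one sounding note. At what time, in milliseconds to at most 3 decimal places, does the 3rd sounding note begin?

note 3 onset = 3b = 932.642ms

1. 0.0ms @ 0 + 466.321ms (3/2)
2. 466.321ms @ 3/2 + 466.321ms (3/2)
3. 932.642ms @ 3 + 233.161ms (3/4)
4. 1165.803ms @ 15/4 + 466.321ms (3/2)
5. 1632.124ms @ 21/4 + 233.161ms (3/4)
6. 1865.285ms @ 6 + 932.642ms (3)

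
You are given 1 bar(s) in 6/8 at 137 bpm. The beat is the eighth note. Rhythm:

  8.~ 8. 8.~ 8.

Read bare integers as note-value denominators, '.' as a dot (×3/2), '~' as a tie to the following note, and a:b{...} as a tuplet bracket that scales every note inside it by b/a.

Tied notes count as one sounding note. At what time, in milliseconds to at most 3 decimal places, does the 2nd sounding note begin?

note 2 onset = 3b = 1313.869ms

1. 0.0ms @ 0 + 1313.869ms (3)
2. 1313.869ms @ 3 + 1313.869ms (3)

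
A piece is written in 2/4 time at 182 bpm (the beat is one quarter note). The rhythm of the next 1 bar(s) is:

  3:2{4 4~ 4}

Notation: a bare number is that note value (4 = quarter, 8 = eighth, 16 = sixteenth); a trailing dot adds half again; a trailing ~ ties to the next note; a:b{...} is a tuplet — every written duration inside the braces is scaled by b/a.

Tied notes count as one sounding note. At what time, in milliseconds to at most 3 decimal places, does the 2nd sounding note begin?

1. 0.0ms @ 0 + 219.78ms (2/3)
2. 219.78ms @ 2/3 + 439.56ms (4/3)

note 2 onset = 2/3b = 219.78ms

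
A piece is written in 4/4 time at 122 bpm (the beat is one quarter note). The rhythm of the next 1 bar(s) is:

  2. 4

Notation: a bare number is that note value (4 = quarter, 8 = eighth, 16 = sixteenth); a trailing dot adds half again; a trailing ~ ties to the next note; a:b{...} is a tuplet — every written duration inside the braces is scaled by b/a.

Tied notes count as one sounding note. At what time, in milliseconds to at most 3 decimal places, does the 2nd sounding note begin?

note 2 onset = 3b = 1475.41ms

1. 0.0ms @ 0 + 1475.41ms (3)
2. 1475.41ms @ 3 + 491.803ms (1)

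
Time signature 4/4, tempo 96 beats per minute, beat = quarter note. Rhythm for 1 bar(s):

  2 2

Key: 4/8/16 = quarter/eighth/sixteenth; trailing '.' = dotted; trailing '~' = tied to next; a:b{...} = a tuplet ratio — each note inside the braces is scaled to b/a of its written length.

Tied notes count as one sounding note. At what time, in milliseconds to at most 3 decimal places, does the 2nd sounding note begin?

1. 0.0ms @ 0 + 1250.0ms (2)
2. 1250.0ms @ 2 + 1250.0ms (2)

note 2 onset = 2b = 1250.0ms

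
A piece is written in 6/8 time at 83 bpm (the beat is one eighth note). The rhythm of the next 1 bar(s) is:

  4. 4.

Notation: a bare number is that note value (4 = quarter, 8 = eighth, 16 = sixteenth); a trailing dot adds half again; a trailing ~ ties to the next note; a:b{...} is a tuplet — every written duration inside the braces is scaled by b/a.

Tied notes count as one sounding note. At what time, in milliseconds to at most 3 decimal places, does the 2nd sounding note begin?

1. 0.0ms @ 0 + 2168.675ms (3)
2. 2168.675ms @ 3 + 2168.675ms (3)

note 2 onset = 3b = 2168.675ms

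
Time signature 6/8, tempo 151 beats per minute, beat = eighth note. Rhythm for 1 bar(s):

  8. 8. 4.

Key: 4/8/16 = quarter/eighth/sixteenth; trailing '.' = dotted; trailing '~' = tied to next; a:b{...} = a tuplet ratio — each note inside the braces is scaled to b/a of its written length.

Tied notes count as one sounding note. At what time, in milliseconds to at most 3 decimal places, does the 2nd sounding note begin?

note 2 onset = 3/2b = 596.026ms

1. 0.0ms @ 0 + 596.026ms (3/2)
2. 596.026ms @ 3/2 + 596.026ms (3/2)
3. 1192.053ms @ 3 + 1192.053ms (3)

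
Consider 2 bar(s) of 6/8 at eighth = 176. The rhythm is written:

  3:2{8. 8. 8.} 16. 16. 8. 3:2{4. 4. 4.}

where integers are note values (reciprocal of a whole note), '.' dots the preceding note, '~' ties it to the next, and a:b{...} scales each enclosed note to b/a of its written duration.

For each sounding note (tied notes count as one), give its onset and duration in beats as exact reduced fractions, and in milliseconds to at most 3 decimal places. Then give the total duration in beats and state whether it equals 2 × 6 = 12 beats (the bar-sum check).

1) 0.0ms=0b +340.909ms=1b
2) 340.909ms=1b +340.909ms=1b
3) 681.818ms=2b +340.909ms=1b
4) 1022.727ms=3b +255.682ms=3/4b
5) 1278.409ms=15/4b +255.682ms=3/4b
6) 1534.091ms=9/2b +511.364ms=3/2b
7) 2045.455ms=6b +681.818ms=2b
8) 2727.273ms=8b +681.818ms=2b
9) 3409.091ms=10b +681.818ms=2b
Σ=12b of 12 (176bpm 6/8) — PASS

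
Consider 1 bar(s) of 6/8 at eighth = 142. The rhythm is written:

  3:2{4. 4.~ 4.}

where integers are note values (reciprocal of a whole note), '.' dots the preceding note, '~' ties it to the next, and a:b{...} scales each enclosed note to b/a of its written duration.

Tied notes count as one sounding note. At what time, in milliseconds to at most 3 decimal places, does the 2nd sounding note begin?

note 2 onset = 2b = 845.07ms

1. 0.0ms @ 0 + 845.07ms (2)
2. 845.07ms @ 2 + 1690.141ms (4)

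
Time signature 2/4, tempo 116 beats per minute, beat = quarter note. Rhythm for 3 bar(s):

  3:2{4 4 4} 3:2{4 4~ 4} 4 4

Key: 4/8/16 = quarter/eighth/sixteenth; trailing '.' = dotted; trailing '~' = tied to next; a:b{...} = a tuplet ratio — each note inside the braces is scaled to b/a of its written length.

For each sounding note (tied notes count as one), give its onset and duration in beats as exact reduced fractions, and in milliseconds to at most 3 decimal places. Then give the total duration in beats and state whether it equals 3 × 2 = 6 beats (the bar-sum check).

1) 0.0ms=0b +344.828ms=2/3b
2) 344.828ms=2/3b +344.828ms=2/3b
3) 689.655ms=4/3b +344.828ms=2/3b
4) 1034.483ms=2b +344.828ms=2/3b
5) 1379.31ms=8/3b +689.655ms=4/3b
6) 2068.966ms=4b +517.241ms=1b
7) 2586.207ms=5b +517.241ms=1b
Σ=6b of 6 (116bpm 2/4) — PASS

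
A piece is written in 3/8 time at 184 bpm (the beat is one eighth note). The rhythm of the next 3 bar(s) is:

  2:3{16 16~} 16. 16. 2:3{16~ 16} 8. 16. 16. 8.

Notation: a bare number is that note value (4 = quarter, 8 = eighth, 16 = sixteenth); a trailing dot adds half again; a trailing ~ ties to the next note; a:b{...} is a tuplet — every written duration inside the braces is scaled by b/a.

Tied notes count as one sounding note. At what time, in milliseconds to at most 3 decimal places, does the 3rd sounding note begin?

note 3 onset = 9/4b = 733.696ms

1. 0.0ms @ 0 + 244.565ms (3/4)
2. 244.565ms @ 3/4 + 489.13ms (3/2)
3. 733.696ms @ 9/4 + 244.565ms (3/4)
4. 978.261ms @ 3 + 489.13ms (3/2)
5. 1467.391ms @ 9/2 + 489.13ms (3/2)
6. 1956.522ms @ 6 + 244.565ms (3/4)
7. 2201.087ms @ 27/4 + 244.565ms (3/4)
8. 2445.652ms @ 15/2 + 489.13ms (3/2)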